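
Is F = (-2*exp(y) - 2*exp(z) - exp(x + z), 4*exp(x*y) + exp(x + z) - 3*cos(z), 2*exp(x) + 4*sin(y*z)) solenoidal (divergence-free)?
No, ∇·F = 4*x*exp(x*y) + 4*y*cos(y*z) - exp(x + z)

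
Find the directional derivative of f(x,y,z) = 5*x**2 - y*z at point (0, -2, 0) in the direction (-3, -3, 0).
0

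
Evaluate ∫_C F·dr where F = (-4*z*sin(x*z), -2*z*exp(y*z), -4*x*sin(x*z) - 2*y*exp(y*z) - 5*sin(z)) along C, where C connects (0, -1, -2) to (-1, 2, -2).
-4 + 4*cos(2) - 2*exp(-4) + 2*exp(2)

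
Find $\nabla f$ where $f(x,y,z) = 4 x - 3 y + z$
(4, -3, 1)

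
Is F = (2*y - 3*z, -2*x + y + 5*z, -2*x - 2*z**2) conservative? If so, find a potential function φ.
No, ∇×F = (-5, -1, -4) ≠ 0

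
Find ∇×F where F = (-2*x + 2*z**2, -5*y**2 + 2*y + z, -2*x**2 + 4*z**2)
(-1, 4*x + 4*z, 0)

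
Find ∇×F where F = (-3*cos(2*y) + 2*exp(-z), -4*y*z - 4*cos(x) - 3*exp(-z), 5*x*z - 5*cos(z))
(4*y - 3*exp(-z), -5*z - 2*exp(-z), 4*sin(x) - 6*sin(2*y))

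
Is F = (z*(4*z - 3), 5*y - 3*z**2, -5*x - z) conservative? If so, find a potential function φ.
No, ∇×F = (6*z, 8*z + 2, 0) ≠ 0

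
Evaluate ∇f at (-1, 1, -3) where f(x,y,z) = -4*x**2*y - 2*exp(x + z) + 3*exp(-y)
(8 - 2*exp(-4), -4 - 3*exp(-1), -2*exp(-4))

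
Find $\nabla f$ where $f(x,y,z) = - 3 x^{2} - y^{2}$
(-6*x, -2*y, 0)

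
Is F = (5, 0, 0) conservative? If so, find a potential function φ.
Yes, F is conservative. φ = 5*x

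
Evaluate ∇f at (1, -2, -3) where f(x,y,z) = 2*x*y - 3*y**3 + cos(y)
(-4, -34 + sin(2), 0)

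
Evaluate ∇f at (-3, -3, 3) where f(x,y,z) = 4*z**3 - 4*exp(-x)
(4*exp(3), 0, 108)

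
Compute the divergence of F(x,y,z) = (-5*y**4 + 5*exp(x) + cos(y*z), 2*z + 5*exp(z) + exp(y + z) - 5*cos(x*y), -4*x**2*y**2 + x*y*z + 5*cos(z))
x*y + 5*x*sin(x*y) + 5*exp(x) + exp(y + z) - 5*sin(z)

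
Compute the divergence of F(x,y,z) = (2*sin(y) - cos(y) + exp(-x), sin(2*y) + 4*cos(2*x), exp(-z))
2*cos(2*y) - exp(-z) - exp(-x)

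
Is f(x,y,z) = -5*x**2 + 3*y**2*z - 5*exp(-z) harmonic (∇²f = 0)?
No, ∇²f = 6*z - 10 - 5*exp(-z)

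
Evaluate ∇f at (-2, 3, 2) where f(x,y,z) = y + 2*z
(0, 1, 2)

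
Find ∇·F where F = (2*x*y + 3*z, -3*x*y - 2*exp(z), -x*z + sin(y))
-4*x + 2*y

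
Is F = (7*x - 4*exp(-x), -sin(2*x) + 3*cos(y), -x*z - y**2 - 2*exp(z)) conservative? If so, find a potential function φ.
No, ∇×F = (-2*y, z, -2*cos(2*x)) ≠ 0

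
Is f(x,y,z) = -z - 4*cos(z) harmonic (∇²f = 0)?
No, ∇²f = 4*cos(z)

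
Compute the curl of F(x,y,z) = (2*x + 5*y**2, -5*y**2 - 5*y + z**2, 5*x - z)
(-2*z, -5, -10*y)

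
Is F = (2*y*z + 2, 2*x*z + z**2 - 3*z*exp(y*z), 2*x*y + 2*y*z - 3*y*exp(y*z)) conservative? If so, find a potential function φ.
Yes, F is conservative. φ = 2*x*y*z + 2*x + y*z**2 - 3*exp(y*z)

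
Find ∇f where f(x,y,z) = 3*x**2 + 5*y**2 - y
(6*x, 10*y - 1, 0)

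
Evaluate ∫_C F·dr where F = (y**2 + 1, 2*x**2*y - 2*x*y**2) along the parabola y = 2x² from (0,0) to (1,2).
-11/105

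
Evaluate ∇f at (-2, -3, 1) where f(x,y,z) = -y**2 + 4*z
(0, 6, 4)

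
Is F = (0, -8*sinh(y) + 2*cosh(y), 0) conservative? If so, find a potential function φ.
Yes, F is conservative. φ = 2*sinh(y) - 8*cosh(y)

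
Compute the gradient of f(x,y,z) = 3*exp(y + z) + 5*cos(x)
(-5*sin(x), 3*exp(y + z), 3*exp(y + z))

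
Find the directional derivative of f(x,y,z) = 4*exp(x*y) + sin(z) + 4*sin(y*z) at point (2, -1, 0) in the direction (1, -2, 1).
sqrt(6)*(-3*exp(2) - 20)*exp(-2)/6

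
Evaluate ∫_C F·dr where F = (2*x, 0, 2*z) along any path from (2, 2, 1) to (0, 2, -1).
-4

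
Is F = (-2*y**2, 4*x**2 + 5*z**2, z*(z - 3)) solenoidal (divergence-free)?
No, ∇·F = 2*z - 3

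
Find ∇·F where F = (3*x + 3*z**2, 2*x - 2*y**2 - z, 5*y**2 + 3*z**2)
-4*y + 6*z + 3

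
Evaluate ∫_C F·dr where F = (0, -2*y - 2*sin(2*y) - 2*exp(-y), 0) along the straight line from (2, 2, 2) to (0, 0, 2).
-2*exp(-2) - cos(4) + 7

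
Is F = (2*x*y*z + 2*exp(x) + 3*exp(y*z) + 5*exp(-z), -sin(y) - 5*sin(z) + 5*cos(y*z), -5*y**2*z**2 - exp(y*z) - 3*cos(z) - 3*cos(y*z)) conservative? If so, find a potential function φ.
No, ∇×F = (-10*y*z**2 + 5*y*sin(y*z) - z*exp(y*z) + 3*z*sin(y*z) + 5*cos(z), 2*x*y + 3*y*exp(y*z) - 5*exp(-z), z*(-2*x - 3*exp(y*z))) ≠ 0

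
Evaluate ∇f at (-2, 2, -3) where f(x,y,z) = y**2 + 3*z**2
(0, 4, -18)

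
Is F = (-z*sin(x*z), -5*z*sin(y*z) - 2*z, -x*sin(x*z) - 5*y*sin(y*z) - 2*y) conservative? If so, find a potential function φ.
Yes, F is conservative. φ = -2*y*z + cos(x*z) + 5*cos(y*z)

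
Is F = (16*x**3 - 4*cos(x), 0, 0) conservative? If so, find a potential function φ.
Yes, F is conservative. φ = 4*x**4 - 4*sin(x)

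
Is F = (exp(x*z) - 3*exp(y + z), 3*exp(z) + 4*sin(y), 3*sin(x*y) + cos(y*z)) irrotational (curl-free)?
No, ∇×F = (3*x*cos(x*y) - z*sin(y*z) - 3*exp(z), x*exp(x*z) - 3*y*cos(x*y) - 3*exp(y + z), 3*exp(y + z))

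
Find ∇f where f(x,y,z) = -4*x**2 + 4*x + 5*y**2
(4 - 8*x, 10*y, 0)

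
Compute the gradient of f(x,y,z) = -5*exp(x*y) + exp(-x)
(-5*y*exp(x*y) - exp(-x), -5*x*exp(x*y), 0)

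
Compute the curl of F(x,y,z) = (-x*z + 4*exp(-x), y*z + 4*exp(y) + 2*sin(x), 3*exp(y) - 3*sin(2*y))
(-y + 3*exp(y) - 6*cos(2*y), -x, 2*cos(x))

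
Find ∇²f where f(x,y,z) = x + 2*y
0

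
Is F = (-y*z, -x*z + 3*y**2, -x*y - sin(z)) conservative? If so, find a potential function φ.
Yes, F is conservative. φ = -x*y*z + y**3 + cos(z)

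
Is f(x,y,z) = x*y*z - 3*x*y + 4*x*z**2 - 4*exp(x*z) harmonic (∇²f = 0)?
No, ∇²f = -4*x*(x*exp(x*z) - 2) - 4*z**2*exp(x*z)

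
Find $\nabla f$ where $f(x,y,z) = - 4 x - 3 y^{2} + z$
(-4, -6*y, 1)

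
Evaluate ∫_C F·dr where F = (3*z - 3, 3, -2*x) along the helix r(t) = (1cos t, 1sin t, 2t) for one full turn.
12*pi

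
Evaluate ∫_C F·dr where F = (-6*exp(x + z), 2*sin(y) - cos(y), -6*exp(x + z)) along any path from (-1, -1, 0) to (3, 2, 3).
-6*exp(6) - sin(2) - sin(1) - 2*cos(2) + 2*cos(1) + 6*exp(-1)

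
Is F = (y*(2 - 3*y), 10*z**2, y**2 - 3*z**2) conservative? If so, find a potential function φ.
No, ∇×F = (2*y - 20*z, 0, 6*y - 2) ≠ 0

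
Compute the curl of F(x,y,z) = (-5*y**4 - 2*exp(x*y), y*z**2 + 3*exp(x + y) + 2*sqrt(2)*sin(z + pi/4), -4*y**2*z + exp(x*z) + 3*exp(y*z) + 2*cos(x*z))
(-10*y*z + 3*z*exp(y*z) - 2*sqrt(2)*cos(z + pi/4), z*(-exp(x*z) + 2*sin(x*z)), 2*x*exp(x*y) + 20*y**3 + 3*exp(x + y))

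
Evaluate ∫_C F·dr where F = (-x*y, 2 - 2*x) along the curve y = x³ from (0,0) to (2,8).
-72/5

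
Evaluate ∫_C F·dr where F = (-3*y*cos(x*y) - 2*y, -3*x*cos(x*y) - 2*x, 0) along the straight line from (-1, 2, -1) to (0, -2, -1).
-4 - 3*sin(2)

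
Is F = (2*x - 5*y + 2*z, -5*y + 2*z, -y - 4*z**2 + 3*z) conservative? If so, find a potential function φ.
No, ∇×F = (-3, 2, 5) ≠ 0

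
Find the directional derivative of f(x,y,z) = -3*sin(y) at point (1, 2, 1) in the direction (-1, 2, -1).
-sqrt(6)*cos(2)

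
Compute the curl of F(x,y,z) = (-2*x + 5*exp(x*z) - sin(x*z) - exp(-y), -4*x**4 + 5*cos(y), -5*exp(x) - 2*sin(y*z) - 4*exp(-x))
(-2*z*cos(y*z), 5*x*exp(x*z) - x*cos(x*z) + 5*exp(x) - 4*exp(-x), -16*x**3 - exp(-y))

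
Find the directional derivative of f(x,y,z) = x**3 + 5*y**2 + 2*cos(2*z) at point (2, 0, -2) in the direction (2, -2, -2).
4*sqrt(3)*(3 - sin(4))/3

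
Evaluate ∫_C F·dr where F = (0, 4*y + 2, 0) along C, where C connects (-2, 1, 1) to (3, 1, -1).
0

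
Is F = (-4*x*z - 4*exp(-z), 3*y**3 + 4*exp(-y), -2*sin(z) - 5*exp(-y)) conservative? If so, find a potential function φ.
No, ∇×F = (5*exp(-y), -4*x + 4*exp(-z), 0) ≠ 0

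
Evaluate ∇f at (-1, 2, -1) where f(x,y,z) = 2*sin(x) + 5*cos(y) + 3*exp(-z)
(2*cos(1), -5*sin(2), -3*E)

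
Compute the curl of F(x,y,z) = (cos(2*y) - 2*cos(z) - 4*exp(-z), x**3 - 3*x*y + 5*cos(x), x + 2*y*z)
(2*z, 2*sin(z) - 1 + 4*exp(-z), 3*x**2 - 3*y - 5*sin(x) + 2*sin(2*y))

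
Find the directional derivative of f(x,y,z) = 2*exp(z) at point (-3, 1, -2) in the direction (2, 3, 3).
3*sqrt(22)*exp(-2)/11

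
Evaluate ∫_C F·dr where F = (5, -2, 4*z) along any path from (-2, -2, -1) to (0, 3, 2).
6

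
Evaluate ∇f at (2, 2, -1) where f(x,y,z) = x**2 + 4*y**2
(4, 16, 0)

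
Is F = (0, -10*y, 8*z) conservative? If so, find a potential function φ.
Yes, F is conservative. φ = -5*y**2 + 4*z**2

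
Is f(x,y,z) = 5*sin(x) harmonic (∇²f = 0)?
No, ∇²f = -5*sin(x)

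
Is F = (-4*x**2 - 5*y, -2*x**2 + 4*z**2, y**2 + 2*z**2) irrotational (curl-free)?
No, ∇×F = (2*y - 8*z, 0, 5 - 4*x)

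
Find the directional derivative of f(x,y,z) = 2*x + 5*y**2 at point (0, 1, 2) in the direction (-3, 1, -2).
2*sqrt(14)/7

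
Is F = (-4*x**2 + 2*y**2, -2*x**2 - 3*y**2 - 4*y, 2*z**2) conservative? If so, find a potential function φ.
No, ∇×F = (0, 0, -4*x - 4*y) ≠ 0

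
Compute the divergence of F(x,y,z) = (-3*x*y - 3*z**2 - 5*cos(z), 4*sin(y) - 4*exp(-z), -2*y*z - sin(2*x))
-5*y + 4*cos(y)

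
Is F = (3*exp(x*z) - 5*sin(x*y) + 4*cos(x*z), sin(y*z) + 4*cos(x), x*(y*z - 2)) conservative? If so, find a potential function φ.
No, ∇×F = (x*z - y*cos(y*z), 3*x*exp(x*z) - 4*x*sin(x*z) - y*z + 2, 5*x*cos(x*y) - 4*sin(x)) ≠ 0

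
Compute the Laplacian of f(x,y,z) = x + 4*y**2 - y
8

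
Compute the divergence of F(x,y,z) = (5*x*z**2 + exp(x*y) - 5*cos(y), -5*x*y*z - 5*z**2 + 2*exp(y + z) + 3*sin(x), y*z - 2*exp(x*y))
-5*x*z + y*exp(x*y) + y + 5*z**2 + 2*exp(y + z)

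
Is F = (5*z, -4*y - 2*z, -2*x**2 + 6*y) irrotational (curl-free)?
No, ∇×F = (8, 4*x + 5, 0)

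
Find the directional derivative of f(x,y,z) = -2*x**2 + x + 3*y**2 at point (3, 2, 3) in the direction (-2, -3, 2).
-14*sqrt(17)/17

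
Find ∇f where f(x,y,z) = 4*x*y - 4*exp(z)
(4*y, 4*x, -4*exp(z))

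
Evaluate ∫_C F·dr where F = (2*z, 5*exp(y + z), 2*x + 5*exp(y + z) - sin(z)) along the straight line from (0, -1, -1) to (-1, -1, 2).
-4 - 5*exp(-2) - cos(1) + cos(2) + 5*E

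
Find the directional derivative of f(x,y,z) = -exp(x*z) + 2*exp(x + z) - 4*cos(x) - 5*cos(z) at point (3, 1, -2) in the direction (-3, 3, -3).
sqrt(3)*(-4*exp(7) - 4*exp(6)*sin(3) + 1 + 5*exp(6)*sin(2))*exp(-6)/3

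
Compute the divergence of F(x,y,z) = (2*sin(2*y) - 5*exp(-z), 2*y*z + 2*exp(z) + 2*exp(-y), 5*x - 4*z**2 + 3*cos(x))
-6*z - 2*exp(-y)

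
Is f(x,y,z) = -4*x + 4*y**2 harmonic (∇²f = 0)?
No, ∇²f = 8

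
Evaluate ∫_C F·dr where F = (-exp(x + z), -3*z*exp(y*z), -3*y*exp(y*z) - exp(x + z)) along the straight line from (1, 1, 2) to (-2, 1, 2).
-1 + exp(3)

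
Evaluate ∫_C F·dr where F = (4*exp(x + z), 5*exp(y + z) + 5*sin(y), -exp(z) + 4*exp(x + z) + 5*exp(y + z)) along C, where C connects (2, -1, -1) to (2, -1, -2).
-4*E - 6*exp(-2) + 5*exp(-3) + exp(-1) + 4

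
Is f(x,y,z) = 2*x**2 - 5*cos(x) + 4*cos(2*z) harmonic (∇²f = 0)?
No, ∇²f = 5*cos(x) - 16*cos(2*z) + 4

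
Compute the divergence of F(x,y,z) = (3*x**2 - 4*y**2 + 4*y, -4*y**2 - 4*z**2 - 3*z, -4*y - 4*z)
6*x - 8*y - 4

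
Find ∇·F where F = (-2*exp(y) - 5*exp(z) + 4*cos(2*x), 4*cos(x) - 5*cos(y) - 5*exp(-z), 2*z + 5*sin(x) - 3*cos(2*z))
-8*sin(2*x) + 5*sin(y) + 6*sin(2*z) + 2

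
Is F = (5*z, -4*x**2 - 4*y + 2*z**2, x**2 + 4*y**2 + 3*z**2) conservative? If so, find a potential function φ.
No, ∇×F = (8*y - 4*z, 5 - 2*x, -8*x) ≠ 0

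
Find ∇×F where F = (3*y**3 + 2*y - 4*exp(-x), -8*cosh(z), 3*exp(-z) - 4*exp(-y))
(8*sinh(z) + 4*exp(-y), 0, -9*y**2 - 2)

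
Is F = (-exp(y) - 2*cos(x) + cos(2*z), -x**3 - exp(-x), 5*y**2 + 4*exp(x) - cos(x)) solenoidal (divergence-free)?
No, ∇·F = 2*sin(x)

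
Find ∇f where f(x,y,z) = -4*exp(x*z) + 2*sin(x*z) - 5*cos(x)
(-4*z*exp(x*z) + 2*z*cos(x*z) + 5*sin(x), 0, 2*x*(-2*exp(x*z) + cos(x*z)))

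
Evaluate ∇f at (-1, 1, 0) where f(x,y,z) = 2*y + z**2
(0, 2, 0)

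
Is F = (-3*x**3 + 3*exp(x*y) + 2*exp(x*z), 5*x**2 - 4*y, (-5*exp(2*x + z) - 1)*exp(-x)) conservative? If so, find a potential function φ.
No, ∇×F = (0, 2*x*exp(x*z) + 5*exp(x + z) - exp(-x), x*(10 - 3*exp(x*y))) ≠ 0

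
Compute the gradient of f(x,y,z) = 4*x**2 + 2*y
(8*x, 2, 0)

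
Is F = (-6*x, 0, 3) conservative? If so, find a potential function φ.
Yes, F is conservative. φ = -3*x**2 + 3*z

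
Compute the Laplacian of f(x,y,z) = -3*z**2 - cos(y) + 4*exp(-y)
cos(y) - 6 + 4*exp(-y)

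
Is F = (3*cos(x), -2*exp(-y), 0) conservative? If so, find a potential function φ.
Yes, F is conservative. φ = 3*sin(x) + 2*exp(-y)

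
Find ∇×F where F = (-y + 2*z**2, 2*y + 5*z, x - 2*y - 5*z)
(-7, 4*z - 1, 1)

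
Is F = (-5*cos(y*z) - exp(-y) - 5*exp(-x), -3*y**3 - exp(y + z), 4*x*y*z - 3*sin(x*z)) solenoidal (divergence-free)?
No, ∇·F = 4*x*y - 3*x*cos(x*z) - 9*y**2 - exp(y + z) + 5*exp(-x)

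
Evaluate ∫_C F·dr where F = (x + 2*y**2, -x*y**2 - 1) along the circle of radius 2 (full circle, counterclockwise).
-4*pi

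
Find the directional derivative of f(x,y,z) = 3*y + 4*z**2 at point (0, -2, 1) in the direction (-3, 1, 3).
27*sqrt(19)/19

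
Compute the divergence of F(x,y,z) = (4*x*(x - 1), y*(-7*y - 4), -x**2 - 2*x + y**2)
8*x - 14*y - 8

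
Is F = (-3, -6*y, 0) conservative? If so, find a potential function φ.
Yes, F is conservative. φ = -3*x - 3*y**2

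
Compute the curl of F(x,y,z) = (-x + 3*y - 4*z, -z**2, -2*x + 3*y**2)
(6*y + 2*z, -2, -3)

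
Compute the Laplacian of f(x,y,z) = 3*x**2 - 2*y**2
2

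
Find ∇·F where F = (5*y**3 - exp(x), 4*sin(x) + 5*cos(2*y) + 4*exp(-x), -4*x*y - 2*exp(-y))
-exp(x) - 10*sin(2*y)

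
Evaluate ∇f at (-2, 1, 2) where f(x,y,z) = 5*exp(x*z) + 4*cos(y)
(10*exp(-4), -4*sin(1), -10*exp(-4))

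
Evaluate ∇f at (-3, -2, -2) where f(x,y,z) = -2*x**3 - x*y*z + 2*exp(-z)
(-58, -6, -2*exp(2) - 6)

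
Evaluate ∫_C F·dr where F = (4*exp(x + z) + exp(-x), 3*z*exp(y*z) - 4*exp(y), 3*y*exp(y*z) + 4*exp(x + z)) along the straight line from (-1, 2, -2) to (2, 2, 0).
-4*exp(-3) - exp(-2) - 3*exp(-4) + E + 3 + 4*exp(2)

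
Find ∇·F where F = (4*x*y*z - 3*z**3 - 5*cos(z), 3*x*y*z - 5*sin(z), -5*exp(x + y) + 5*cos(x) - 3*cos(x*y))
z*(3*x + 4*y)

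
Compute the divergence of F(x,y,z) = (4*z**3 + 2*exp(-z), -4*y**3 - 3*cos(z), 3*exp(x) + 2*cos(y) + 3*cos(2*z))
-12*y**2 - 6*sin(2*z)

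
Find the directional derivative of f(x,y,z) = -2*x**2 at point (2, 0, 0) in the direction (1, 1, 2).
-4*sqrt(6)/3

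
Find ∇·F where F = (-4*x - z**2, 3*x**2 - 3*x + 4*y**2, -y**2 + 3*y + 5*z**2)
8*y + 10*z - 4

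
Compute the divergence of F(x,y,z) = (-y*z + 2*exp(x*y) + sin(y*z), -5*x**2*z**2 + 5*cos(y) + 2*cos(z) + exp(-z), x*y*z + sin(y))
x*y + 2*y*exp(x*y) - 5*sin(y)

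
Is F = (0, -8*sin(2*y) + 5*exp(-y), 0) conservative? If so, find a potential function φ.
Yes, F is conservative. φ = 4*cos(2*y) - 5*exp(-y)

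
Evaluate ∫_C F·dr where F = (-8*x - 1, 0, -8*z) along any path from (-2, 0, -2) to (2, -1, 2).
-4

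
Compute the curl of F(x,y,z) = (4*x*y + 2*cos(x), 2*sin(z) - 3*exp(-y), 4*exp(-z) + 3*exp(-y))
(-2*cos(z) - 3*exp(-y), 0, -4*x)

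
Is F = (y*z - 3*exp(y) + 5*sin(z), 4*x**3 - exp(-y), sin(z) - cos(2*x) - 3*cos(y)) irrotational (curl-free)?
No, ∇×F = (3*sin(y), y - 2*sin(2*x) + 5*cos(z), 12*x**2 - z + 3*exp(y))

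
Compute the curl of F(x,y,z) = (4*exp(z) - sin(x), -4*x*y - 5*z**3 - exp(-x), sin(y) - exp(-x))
(15*z**2 + cos(y), 4*exp(z) - exp(-x), -4*y + exp(-x))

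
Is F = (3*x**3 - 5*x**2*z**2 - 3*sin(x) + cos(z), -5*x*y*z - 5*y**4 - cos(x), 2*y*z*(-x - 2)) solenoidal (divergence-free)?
No, ∇·F = 9*x**2 - 10*x*z**2 - 5*x*z - 20*y**3 - 2*y*(x + 2) - 3*cos(x)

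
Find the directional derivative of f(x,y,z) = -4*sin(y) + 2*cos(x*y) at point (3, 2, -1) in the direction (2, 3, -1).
-sqrt(14)*(13*sin(6) + 6*cos(2))/7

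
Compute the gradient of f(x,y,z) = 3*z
(0, 0, 3)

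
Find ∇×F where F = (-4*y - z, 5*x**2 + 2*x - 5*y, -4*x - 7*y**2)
(-14*y, 3, 10*x + 6)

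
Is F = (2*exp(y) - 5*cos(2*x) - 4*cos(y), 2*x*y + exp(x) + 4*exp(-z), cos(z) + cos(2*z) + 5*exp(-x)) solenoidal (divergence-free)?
No, ∇·F = 2*x + 10*sin(2*x) - sin(z) - 2*sin(2*z)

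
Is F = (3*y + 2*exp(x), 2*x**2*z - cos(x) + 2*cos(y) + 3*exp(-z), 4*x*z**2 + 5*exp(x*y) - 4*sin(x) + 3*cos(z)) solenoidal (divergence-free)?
No, ∇·F = 8*x*z + 2*exp(x) - 2*sin(y) - 3*sin(z)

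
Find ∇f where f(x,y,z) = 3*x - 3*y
(3, -3, 0)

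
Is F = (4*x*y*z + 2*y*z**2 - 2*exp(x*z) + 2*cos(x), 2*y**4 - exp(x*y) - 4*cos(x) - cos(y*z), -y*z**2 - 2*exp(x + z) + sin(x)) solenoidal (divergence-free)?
No, ∇·F = -x*exp(x*y) + 8*y**3 + 2*y*z - 2*z*exp(x*z) + z*sin(y*z) - 2*exp(x + z) - 2*sin(x)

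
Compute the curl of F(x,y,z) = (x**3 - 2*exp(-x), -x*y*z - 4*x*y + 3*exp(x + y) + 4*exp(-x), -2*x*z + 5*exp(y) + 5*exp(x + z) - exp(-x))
(x*y + 5*exp(y), 2*z - 5*exp(x + z) - exp(-x), -y*z - 4*y + 3*exp(x + y) - 4*exp(-x))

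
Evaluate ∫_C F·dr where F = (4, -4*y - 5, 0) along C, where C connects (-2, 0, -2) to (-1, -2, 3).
6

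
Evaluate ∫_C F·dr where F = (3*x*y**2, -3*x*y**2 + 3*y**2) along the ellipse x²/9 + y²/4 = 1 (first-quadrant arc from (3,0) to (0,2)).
-19 - 9*pi/2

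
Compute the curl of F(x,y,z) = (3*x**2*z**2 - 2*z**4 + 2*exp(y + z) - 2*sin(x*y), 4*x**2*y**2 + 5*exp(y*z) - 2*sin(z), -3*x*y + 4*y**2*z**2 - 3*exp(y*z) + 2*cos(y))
(-3*x + 8*y*z**2 - 5*y*exp(y*z) - 3*z*exp(y*z) - 2*sin(y) + 2*cos(z), 6*x**2*z + 3*y - 8*z**3 + 2*exp(y + z), 8*x*y**2 + 2*x*cos(x*y) - 2*exp(y + z))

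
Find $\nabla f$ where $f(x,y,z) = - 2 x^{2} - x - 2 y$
(-4*x - 1, -2, 0)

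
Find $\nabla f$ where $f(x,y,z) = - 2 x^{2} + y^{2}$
(-4*x, 2*y, 0)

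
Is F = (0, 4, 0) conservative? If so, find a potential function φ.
Yes, F is conservative. φ = 4*y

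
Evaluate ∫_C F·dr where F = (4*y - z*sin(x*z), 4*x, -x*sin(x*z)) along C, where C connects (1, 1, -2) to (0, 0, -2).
-3 - cos(2)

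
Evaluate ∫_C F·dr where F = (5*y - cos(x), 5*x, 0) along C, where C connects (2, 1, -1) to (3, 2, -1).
-sin(3) + sin(2) + 20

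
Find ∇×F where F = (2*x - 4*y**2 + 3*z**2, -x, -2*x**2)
(0, 4*x + 6*z, 8*y - 1)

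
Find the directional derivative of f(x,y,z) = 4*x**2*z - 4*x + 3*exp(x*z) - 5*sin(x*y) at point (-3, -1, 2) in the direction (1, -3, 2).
2*sqrt(14)*(-3 + 5*exp(6) - 10*exp(6)*cos(3))*exp(-6)/7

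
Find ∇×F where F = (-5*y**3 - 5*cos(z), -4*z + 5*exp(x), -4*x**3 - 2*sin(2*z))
(4, 12*x**2 + 5*sin(z), 15*y**2 + 5*exp(x))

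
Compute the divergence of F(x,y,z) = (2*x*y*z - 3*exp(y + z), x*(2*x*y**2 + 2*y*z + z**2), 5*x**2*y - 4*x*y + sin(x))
2*x*(2*x*y + z) + 2*y*z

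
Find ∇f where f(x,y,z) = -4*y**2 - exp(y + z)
(0, -8*y - exp(y + z), -exp(y + z))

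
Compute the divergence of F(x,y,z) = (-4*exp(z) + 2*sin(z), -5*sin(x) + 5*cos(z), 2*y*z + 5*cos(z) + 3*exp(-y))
2*y - 5*sin(z)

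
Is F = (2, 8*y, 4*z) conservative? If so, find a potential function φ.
Yes, F is conservative. φ = 2*x + 4*y**2 + 2*z**2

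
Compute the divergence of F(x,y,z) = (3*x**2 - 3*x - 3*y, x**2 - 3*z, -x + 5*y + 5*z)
6*x + 2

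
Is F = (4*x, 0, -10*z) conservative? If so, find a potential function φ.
Yes, F is conservative. φ = 2*x**2 - 5*z**2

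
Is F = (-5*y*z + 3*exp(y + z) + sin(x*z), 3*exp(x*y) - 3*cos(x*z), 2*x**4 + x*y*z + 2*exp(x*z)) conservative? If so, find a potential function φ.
No, ∇×F = (x*(z - 3*sin(x*z)), -8*x**3 + x*cos(x*z) - y*z - 5*y - 2*z*exp(x*z) + 3*exp(y + z), 3*y*exp(x*y) + 3*z*sin(x*z) + 5*z - 3*exp(y + z)) ≠ 0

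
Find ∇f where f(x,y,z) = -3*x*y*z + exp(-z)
(-3*y*z, -3*x*z, -3*x*y - exp(-z))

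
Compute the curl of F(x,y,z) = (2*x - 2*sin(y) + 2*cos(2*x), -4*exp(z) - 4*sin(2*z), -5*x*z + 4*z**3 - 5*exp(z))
(4*exp(z) + 8*cos(2*z), 5*z, 2*cos(y))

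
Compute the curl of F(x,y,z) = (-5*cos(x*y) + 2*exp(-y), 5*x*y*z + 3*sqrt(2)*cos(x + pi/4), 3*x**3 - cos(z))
(-5*x*y, -9*x**2, -5*x*sin(x*y) + 5*y*z - 3*sqrt(2)*sin(x + pi/4) + 2*exp(-y))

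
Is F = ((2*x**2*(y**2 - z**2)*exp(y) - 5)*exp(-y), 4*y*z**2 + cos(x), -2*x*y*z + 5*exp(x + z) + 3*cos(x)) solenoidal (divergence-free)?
No, ∇·F = -2*x*y + 4*x*(y**2 - z**2) + 4*z**2 + 5*exp(x + z)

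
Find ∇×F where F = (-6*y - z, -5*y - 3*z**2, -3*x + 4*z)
(6*z, 2, 6)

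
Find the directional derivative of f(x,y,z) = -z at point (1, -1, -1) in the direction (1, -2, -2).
2/3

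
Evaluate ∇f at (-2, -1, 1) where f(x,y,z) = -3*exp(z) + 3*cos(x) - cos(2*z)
(3*sin(2), 0, -3*E + 2*sin(2))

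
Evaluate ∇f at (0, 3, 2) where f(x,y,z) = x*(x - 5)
(-5, 0, 0)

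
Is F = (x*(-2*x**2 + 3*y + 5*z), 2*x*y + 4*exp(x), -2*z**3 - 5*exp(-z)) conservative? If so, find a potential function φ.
No, ∇×F = (0, 5*x, -3*x + 2*y + 4*exp(x)) ≠ 0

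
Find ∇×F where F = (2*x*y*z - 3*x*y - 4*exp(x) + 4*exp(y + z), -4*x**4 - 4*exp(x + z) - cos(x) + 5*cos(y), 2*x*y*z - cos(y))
(2*x*z + 4*exp(x + z) + sin(y), 2*x*y - 2*y*z + 4*exp(y + z), -16*x**3 - 2*x*z + 3*x - 4*exp(x + z) - 4*exp(y + z) + sin(x))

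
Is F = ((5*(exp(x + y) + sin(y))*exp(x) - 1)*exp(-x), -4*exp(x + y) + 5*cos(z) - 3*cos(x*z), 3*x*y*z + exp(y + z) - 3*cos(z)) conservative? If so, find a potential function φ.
No, ∇×F = (3*x*z - 3*x*sin(x*z) + exp(y + z) + 5*sin(z), -3*y*z, 3*z*sin(x*z) - 9*exp(x + y) - 5*cos(y)) ≠ 0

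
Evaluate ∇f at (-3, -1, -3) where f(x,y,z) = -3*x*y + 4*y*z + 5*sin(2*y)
(3, 10*cos(2) - 3, -4)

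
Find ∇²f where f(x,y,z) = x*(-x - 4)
-2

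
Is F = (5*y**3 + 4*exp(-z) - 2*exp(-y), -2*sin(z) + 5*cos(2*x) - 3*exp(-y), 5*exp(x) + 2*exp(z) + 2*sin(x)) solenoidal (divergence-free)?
No, ∇·F = 2*exp(z) + 3*exp(-y)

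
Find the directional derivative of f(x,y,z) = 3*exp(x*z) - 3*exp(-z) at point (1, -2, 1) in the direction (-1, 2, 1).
sqrt(6)*exp(-1)/2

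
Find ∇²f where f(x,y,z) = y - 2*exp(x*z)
2*(-x**2 - z**2)*exp(x*z)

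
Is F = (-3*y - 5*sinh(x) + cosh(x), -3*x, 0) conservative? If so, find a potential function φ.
Yes, F is conservative. φ = -3*x*y + sinh(x) - 5*cosh(x)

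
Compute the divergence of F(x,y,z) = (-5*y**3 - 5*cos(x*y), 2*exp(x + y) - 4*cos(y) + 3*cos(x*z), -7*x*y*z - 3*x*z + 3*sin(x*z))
-7*x*y + 3*x*cos(x*z) - 3*x + 5*y*sin(x*y) + 2*exp(x + y) + 4*sin(y)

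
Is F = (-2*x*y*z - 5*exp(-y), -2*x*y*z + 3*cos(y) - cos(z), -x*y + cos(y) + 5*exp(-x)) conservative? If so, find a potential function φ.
No, ∇×F = (2*x*y - x - sin(y) - sin(z), -2*x*y + y + 5*exp(-x), (2*z*(x - y)*exp(y) - 5)*exp(-y)) ≠ 0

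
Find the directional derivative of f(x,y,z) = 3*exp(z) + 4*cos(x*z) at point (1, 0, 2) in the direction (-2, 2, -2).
sqrt(3)*(-exp(2) + 4*sin(2))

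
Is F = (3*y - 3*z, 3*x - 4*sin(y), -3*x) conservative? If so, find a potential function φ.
Yes, F is conservative. φ = 3*x*y - 3*x*z + 4*cos(y)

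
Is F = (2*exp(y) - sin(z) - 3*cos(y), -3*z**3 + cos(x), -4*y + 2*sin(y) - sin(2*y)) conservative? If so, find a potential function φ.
No, ∇×F = (9*z**2 + 2*cos(y) - 2*cos(2*y) - 4, -cos(z), -2*exp(y) - sin(x) - 3*sin(y)) ≠ 0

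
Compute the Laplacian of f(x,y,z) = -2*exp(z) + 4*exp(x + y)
-2*exp(z) + 8*exp(x + y)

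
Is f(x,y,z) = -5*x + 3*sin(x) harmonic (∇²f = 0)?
No, ∇²f = -3*sin(x)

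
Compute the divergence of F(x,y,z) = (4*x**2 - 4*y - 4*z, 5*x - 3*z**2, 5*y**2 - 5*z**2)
8*x - 10*z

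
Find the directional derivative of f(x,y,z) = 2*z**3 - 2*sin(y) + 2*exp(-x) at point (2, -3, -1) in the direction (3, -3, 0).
sqrt(2)*(exp(2)*cos(3) - 1)*exp(-2)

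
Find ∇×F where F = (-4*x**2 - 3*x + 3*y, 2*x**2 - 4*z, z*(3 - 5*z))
(4, 0, 4*x - 3)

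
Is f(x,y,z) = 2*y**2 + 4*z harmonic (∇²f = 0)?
No, ∇²f = 4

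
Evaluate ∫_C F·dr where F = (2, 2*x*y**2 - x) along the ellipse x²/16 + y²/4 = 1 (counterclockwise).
8*pi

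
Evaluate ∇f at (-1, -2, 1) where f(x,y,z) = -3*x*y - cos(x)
(6 - sin(1), 3, 0)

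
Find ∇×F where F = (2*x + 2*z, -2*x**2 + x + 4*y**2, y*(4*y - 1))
(8*y - 1, 2, 1 - 4*x)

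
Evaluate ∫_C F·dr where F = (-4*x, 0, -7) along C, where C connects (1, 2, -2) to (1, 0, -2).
0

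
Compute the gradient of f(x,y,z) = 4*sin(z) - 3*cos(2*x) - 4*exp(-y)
(6*sin(2*x), 4*exp(-y), 4*cos(z))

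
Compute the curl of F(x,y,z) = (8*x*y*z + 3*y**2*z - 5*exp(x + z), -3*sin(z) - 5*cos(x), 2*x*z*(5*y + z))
(10*x*z + 3*cos(z), 8*x*y + 3*y**2 - 2*z*(5*y + z) - 5*exp(x + z), -8*x*z - 6*y*z + 5*sin(x))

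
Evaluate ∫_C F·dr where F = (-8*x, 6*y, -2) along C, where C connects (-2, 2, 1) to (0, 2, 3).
12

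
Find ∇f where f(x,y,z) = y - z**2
(0, 1, -2*z)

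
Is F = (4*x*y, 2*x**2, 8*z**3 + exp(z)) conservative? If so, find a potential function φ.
Yes, F is conservative. φ = 2*x**2*y + 2*z**4 + exp(z)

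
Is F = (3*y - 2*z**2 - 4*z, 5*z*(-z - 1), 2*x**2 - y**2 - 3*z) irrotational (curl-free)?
No, ∇×F = (-2*y + 10*z + 5, -4*x - 4*z - 4, -3)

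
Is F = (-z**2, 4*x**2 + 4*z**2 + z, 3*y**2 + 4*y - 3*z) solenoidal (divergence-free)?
No, ∇·F = -3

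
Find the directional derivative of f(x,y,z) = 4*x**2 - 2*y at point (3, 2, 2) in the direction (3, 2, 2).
4*sqrt(17)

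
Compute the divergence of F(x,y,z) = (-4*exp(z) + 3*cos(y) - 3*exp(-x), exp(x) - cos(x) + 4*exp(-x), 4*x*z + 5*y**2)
4*x + 3*exp(-x)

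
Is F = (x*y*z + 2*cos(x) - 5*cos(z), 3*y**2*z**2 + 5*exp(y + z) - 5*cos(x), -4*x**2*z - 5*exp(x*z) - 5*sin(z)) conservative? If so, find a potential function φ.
No, ∇×F = (-6*y**2*z - 5*exp(y + z), x*y + 8*x*z + 5*z*exp(x*z) + 5*sin(z), -x*z + 5*sin(x)) ≠ 0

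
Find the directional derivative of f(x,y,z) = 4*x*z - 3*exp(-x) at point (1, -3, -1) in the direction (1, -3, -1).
sqrt(11)*(3 - 8*E)*exp(-1)/11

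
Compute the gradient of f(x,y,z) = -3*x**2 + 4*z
(-6*x, 0, 4)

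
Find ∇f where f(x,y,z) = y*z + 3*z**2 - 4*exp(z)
(0, z, y + 6*z - 4*exp(z))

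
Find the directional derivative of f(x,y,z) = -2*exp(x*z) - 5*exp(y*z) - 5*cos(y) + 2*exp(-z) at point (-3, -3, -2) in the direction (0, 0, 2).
(-2 + 21*exp(4))*exp(2)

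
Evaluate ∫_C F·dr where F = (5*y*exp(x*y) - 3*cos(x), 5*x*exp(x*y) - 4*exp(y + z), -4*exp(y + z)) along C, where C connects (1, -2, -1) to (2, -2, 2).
-4 - 3*sin(2) - 5*exp(-2) + 5*exp(-4) + 4*exp(-3) + 3*sin(1)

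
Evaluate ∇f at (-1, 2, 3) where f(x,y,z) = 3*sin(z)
(0, 0, 3*cos(3))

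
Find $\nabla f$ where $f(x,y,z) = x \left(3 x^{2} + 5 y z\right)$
(9*x**2 + 5*y*z, 5*x*z, 5*x*y)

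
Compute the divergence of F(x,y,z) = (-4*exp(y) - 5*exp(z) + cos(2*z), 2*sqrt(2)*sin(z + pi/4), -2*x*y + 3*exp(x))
0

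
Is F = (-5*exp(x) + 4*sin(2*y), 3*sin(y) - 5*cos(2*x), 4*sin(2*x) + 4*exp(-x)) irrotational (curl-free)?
No, ∇×F = (0, -8*cos(2*x) + 4*exp(-x), 10*sin(2*x) - 8*cos(2*y))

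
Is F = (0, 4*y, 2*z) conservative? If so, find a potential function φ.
Yes, F is conservative. φ = 2*y**2 + z**2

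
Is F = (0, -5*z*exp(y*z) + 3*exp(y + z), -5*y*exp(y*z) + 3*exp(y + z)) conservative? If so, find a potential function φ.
Yes, F is conservative. φ = -5*exp(y*z) + 3*exp(y + z)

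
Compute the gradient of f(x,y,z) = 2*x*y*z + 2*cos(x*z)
(2*z*(y - sin(x*z)), 2*x*z, 2*x*(y - sin(x*z)))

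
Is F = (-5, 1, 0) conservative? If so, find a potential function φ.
Yes, F is conservative. φ = -5*x + y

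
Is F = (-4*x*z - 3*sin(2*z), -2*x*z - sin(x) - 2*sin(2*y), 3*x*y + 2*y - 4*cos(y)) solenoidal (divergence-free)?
No, ∇·F = -4*z - 4*cos(2*y)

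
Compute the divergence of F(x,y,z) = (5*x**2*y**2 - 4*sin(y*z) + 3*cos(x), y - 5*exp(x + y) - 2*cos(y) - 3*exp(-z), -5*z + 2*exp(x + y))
10*x*y**2 - 5*exp(x + y) - 3*sin(x) + 2*sin(y) - 4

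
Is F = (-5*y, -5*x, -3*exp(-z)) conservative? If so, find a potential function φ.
Yes, F is conservative. φ = -5*x*y + 3*exp(-z)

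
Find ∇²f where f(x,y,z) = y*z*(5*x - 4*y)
-8*z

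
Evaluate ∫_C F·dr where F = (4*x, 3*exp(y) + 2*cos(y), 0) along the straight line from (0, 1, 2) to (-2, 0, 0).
-3*E - 2*sin(1) + 11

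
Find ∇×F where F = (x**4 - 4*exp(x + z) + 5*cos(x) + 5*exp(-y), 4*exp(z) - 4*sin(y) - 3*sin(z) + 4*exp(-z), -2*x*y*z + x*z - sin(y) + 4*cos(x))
(-2*x*z - cos(y) + 3*cos(z) - 8*sinh(z), 2*y*z - z - 4*exp(x + z) + 4*sin(x), 5*exp(-y))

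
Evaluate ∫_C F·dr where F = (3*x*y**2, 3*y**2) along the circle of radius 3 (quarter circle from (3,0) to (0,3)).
-135/4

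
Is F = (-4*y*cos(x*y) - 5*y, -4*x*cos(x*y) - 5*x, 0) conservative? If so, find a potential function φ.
Yes, F is conservative. φ = -5*x*y - 4*sin(x*y)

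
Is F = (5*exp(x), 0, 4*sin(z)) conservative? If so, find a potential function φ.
Yes, F is conservative. φ = 5*exp(x) - 4*cos(z)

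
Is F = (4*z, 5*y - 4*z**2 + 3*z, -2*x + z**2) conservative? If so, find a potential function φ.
No, ∇×F = (8*z - 3, 6, 0) ≠ 0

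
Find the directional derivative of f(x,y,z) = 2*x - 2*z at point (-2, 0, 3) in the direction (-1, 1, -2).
sqrt(6)/3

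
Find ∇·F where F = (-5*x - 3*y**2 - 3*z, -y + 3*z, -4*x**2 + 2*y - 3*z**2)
-6*z - 6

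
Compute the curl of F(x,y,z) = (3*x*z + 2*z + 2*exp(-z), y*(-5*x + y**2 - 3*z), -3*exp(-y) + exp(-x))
(3*y + 3*exp(-y), 3*x + 2 - 2*exp(-z) + exp(-x), -5*y)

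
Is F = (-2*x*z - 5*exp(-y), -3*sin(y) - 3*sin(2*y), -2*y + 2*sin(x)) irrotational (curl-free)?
No, ∇×F = (-2, -2*x - 2*cos(x), -5*exp(-y))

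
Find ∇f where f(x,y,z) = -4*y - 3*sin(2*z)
(0, -4, -6*cos(2*z))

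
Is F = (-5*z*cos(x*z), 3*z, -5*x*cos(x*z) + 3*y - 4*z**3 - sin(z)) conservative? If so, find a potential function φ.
Yes, F is conservative. φ = 3*y*z - z**4 - 5*sin(x*z) + cos(z)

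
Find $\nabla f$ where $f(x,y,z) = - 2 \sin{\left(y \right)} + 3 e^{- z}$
(0, -2*cos(y), -3*exp(-z))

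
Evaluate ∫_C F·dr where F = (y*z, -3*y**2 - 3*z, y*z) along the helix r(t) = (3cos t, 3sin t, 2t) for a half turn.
-9*pi**2/2 + 36 + 12*pi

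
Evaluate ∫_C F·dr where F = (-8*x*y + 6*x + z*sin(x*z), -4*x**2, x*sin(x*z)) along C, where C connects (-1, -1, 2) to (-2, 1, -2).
-11 + cos(2) - cos(4)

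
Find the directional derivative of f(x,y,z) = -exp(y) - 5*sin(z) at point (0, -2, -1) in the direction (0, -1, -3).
sqrt(10)*(1 + 15*exp(2)*cos(1))*exp(-2)/10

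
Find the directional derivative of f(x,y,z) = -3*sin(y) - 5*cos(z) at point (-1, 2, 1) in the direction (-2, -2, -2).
sqrt(3)*(-5*sin(1)/3 + cos(2))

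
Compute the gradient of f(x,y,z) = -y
(0, -1, 0)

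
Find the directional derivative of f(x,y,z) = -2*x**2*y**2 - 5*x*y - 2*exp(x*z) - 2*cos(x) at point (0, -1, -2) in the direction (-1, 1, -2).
-3*sqrt(6)/2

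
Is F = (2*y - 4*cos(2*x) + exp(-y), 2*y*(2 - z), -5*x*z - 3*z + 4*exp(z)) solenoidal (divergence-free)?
No, ∇·F = -5*x - 2*z + 4*exp(z) + 8*sin(2*x) + 1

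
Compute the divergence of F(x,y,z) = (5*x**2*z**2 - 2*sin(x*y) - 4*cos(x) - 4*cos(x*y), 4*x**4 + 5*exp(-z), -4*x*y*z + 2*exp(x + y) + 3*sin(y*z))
-4*x*y + 10*x*z**2 + 4*y*sin(x*y) - 2*y*cos(x*y) + 3*y*cos(y*z) + 4*sin(x)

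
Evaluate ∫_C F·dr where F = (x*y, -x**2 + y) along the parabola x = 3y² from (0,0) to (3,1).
23/10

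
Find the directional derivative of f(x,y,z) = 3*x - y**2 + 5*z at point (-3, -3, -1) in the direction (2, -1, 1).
5*sqrt(6)/6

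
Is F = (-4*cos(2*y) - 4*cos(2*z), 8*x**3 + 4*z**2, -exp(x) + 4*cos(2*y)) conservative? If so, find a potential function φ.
No, ∇×F = (-8*z - 8*sin(2*y), exp(x) + 8*sin(2*z), 24*x**2 - 8*sin(2*y)) ≠ 0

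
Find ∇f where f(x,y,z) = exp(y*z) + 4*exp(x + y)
(4*exp(x + y), z*exp(y*z) + 4*exp(x + y), y*exp(y*z))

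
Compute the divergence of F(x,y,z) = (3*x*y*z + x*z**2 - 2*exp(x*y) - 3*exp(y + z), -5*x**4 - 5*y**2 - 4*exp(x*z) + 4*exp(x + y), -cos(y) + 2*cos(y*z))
3*y*z - 2*y*exp(x*y) - 2*y*sin(y*z) - 10*y + z**2 + 4*exp(x + y)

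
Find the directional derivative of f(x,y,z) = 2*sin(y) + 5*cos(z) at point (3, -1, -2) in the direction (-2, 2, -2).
sqrt(3)*(-5*sin(2) + 2*cos(1))/3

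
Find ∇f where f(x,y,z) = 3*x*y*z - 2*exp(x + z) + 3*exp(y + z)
(3*y*z - 2*exp(x + z), 3*x*z + 3*exp(y + z), 3*x*y - 2*exp(x + z) + 3*exp(y + z))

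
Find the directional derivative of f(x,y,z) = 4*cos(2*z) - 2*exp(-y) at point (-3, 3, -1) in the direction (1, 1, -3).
2*sqrt(11)*(-12*exp(3)*sin(2) + 1)*exp(-3)/11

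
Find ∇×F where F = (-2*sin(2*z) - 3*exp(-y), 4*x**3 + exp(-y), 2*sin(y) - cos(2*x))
(2*cos(y), -2*sin(2*x) - 4*cos(2*z), 12*x**2 - 3*exp(-y))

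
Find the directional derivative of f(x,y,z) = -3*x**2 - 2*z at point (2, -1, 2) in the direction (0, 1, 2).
-4*sqrt(5)/5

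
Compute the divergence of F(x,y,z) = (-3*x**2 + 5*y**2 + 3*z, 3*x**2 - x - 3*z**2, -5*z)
-6*x - 5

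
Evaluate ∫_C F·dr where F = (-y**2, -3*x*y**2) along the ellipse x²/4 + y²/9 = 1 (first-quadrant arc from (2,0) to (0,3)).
12 - 81*pi/8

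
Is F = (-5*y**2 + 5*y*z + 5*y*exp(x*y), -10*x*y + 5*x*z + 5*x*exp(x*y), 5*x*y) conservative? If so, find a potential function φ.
Yes, F is conservative. φ = -5*x*y**2 + 5*x*y*z + 5*exp(x*y)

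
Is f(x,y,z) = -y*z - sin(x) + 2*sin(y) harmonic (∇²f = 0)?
No, ∇²f = sin(x) - 2*sin(y)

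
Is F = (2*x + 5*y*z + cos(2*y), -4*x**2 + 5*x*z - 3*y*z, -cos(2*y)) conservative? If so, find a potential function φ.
No, ∇×F = (-5*x + 3*y + 2*sin(2*y), 5*y, -8*x + 2*sin(2*y)) ≠ 0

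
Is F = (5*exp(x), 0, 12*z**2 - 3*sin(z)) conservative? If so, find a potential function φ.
Yes, F is conservative. φ = 4*z**3 + 5*exp(x) + 3*cos(z)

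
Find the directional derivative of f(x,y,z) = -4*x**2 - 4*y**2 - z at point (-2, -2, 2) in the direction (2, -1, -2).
6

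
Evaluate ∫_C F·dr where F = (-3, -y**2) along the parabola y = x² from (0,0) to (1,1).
-10/3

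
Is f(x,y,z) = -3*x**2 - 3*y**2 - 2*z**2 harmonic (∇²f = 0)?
No, ∇²f = -16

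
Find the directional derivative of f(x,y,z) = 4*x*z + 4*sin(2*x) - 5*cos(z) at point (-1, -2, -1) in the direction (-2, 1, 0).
8*sqrt(5)*(1 - 2*cos(2))/5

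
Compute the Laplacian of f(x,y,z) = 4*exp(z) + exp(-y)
4*exp(z) + exp(-y)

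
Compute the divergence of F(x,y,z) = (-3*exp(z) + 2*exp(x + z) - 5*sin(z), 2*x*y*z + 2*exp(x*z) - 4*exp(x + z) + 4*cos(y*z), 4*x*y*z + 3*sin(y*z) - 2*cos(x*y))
4*x*y + 2*x*z + 3*y*cos(y*z) - 4*z*sin(y*z) + 2*exp(x + z)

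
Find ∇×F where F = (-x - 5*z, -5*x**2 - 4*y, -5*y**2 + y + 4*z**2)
(1 - 10*y, -5, -10*x)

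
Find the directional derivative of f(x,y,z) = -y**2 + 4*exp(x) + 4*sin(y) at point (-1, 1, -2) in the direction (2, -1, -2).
-4*cos(1)/3 + 2/3 + 8*exp(-1)/3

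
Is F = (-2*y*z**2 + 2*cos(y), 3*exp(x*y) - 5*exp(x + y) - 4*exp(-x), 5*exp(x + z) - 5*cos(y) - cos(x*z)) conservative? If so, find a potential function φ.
No, ∇×F = (5*sin(y), -4*y*z - z*sin(x*z) - 5*exp(x + z), 3*y*exp(x*y) + 2*z**2 - 5*exp(x + y) + 2*sin(y) + 4*exp(-x)) ≠ 0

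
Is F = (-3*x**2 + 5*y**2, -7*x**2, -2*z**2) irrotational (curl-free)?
No, ∇×F = (0, 0, -14*x - 10*y)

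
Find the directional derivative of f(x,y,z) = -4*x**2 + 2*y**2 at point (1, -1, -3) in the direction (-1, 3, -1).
-4*sqrt(11)/11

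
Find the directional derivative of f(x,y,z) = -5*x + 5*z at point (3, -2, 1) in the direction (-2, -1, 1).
5*sqrt(6)/2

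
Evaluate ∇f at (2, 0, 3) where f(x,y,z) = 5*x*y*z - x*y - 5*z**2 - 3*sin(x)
(-3*cos(2), 28, -30)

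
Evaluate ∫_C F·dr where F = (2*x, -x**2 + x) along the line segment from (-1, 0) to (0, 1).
-11/6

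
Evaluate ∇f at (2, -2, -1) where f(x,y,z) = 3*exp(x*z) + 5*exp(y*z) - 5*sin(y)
(-3*exp(-2), -5*exp(2) - 5*cos(2), 2*(3 - 5*exp(4))*exp(-2))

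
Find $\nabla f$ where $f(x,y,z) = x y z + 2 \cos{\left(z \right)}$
(y*z, x*z, x*y - 2*sin(z))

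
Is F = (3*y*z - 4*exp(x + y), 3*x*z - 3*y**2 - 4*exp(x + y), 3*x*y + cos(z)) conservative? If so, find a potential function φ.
Yes, F is conservative. φ = 3*x*y*z - y**3 - 4*exp(x + y) + sin(z)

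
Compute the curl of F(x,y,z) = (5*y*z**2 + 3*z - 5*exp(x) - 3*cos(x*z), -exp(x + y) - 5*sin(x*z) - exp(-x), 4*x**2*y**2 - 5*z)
(x*(8*x*y + 5*cos(x*z)), -8*x*y**2 + 3*x*sin(x*z) + 10*y*z + 3, -5*z**2 - 5*z*cos(x*z) - exp(x + y) + exp(-x))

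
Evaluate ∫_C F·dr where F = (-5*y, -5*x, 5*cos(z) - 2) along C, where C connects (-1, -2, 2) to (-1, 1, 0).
19 - 5*sin(2)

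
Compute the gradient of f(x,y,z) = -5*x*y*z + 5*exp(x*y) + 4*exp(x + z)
(-5*y*z + 5*y*exp(x*y) + 4*exp(x + z), 5*x*(-z + exp(x*y)), -5*x*y + 4*exp(x + z))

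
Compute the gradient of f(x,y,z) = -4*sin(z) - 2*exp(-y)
(0, 2*exp(-y), -4*cos(z))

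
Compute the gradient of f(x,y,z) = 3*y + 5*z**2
(0, 3, 10*z)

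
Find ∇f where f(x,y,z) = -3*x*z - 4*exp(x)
(-3*z - 4*exp(x), 0, -3*x)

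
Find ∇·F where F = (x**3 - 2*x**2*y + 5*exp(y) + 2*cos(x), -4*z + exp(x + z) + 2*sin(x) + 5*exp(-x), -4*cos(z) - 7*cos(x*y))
3*x**2 - 4*x*y - 2*sin(x) + 4*sin(z)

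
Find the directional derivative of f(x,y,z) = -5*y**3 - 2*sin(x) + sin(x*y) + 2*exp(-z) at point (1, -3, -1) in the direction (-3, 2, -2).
sqrt(17)*(-270 + 11*cos(3) + 6*cos(1) + 4*E)/17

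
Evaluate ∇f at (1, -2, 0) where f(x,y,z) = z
(0, 0, 1)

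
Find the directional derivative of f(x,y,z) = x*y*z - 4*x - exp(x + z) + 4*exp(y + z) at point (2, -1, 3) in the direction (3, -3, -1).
sqrt(19)*(-2*exp(5) - 16*exp(2) - 37)/19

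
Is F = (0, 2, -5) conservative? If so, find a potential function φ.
Yes, F is conservative. φ = 2*y - 5*z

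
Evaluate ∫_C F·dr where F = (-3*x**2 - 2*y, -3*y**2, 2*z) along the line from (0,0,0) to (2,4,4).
-64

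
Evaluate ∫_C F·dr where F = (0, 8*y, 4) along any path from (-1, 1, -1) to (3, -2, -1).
12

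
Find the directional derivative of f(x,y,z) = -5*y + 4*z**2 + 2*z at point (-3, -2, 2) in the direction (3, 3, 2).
21*sqrt(22)/22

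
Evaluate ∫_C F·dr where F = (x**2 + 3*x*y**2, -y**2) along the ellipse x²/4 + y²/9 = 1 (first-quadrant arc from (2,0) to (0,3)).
-116/3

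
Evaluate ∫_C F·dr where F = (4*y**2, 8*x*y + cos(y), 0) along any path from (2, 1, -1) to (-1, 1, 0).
-12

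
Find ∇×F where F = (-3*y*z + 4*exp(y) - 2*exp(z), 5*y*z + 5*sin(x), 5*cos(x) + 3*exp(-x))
(-5*y, -3*y - 2*exp(z) + 5*sin(x) + 3*exp(-x), 3*z - 4*exp(y) + 5*cos(x))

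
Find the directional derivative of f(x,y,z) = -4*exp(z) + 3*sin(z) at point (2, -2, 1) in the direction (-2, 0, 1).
sqrt(5)*(-4*E + 3*cos(1))/5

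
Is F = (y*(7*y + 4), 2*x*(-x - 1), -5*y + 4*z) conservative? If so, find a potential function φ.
No, ∇×F = (-5, 0, -4*x - 14*y - 6) ≠ 0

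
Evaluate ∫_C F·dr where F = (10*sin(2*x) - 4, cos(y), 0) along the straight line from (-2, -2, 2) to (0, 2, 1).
-13 + 5*cos(4) + 2*sin(2)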